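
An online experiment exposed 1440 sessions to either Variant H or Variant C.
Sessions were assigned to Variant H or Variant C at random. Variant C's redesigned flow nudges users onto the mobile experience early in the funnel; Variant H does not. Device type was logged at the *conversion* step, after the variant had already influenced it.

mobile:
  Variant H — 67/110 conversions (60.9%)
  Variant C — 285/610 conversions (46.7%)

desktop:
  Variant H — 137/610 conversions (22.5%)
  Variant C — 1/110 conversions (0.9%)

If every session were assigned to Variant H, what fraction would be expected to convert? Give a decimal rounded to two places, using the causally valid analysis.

Device type is recorded after the variant and is itself shifted by it — it sits on the causal path from variant to outcome. Conditioning on a mediator would strip out part of the effect we want; the pooled comparison gives the total causal effect.
So P(outcome | do(Variant H)) is just the pooled rate for Variant H: 204/720 = 0.283.

0.28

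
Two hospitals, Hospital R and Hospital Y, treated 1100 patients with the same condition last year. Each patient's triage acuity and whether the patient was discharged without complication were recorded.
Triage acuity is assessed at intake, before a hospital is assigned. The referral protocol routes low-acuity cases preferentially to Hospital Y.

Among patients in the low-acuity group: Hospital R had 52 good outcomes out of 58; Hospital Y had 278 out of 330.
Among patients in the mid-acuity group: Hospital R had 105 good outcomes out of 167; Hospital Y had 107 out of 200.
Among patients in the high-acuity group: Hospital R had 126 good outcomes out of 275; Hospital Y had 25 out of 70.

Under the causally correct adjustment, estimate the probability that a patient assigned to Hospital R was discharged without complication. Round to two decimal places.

Hospital R is higher inside every triage acuity stratum but Hospital Y is higher in aggregate. Whether to stratify depends on how triage acuity relates to the hospital.
Triage acuity satisfies the back-door criterion: it is not a descendant of the hospital, and it blocks the spurious path from hospital to outcome. Adjusting for it (i.e., using the within-triage acuity rates) gives the causal effect.
Standardising Hospital R to the population triage acuity mix: 0.353·52/58 + 0.334·105/167 + 0.314·126/275 = 0.670.

0.67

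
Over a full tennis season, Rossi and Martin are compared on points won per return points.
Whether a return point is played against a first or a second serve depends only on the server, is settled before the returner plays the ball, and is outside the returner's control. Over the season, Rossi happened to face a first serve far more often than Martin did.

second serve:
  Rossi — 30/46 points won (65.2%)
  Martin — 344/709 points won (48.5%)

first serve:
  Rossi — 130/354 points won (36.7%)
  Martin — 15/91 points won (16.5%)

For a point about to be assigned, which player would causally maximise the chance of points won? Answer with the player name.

Within every serve type level Rossi has the higher rate, yet pooled Martin does — Simpson's reversal.
Serve type differs across players for reasons unrelated to any effect of the player itself, and it separately predicts the outcome — a classic confounder. We must compare within serve type levels.
Within each level — second serve: 65.2% vs 48.5%; first serve: 36.7% vs 16.5% — Rossi is higher every time.

Rossi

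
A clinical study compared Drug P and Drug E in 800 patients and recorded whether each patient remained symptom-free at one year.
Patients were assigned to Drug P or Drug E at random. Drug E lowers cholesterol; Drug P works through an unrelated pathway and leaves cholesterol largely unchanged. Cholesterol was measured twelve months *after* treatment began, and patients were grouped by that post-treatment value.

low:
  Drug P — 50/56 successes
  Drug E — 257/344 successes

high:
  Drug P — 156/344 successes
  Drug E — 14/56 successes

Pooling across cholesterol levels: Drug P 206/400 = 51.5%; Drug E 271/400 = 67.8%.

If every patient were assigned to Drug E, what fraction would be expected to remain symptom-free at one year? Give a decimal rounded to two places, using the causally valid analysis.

0.68

Within every cholesterol level Drug P has the higher rate, yet pooled Drug E does — Simpson's reversal.
Cholesterol lies on the pathway drug → cholesterol → outcome, so adjusting for it blocks the indirect effect. For the total causal effect of drug, use the unadjusted pooled rates.
So P(outcome | do(Drug E)) is just the pooled rate for Drug E: 271/400 = 0.677.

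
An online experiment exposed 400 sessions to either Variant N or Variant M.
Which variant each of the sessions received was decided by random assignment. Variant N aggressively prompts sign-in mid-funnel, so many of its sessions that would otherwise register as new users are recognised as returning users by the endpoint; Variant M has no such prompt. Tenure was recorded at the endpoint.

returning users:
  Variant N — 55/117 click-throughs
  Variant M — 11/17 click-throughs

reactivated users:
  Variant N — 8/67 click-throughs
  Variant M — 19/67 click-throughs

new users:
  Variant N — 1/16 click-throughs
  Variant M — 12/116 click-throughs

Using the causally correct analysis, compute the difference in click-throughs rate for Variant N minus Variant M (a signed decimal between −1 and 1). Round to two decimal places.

+0.11

User tenure is recorded after the variant and is itself shifted by it — it sits on the causal path from variant to outcome. Conditioning on a mediator would strip out part of the effect we want; the pooled comparison gives the total causal effect.
The causal difference is the pooled difference: 0.320 − 0.210 = +0.110.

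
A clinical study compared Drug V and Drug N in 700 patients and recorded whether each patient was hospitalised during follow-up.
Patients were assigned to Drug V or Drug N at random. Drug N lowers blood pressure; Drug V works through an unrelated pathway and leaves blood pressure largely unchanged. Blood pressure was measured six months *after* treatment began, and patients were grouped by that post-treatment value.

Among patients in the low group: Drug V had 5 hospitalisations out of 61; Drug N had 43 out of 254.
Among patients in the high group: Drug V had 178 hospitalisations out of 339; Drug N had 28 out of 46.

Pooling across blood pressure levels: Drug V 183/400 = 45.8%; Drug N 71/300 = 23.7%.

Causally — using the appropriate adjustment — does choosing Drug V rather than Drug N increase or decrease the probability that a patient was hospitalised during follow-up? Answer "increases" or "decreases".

Stratifying would compare drugs among patients the drugs themselves sorted into blood pressure groups — a form of selection on an intermediate. The unconditioned pooled rates give the total causal effect.
Pooled: Drug V 45.8% vs Drug N 23.7%; Drug N is lower overall.

increases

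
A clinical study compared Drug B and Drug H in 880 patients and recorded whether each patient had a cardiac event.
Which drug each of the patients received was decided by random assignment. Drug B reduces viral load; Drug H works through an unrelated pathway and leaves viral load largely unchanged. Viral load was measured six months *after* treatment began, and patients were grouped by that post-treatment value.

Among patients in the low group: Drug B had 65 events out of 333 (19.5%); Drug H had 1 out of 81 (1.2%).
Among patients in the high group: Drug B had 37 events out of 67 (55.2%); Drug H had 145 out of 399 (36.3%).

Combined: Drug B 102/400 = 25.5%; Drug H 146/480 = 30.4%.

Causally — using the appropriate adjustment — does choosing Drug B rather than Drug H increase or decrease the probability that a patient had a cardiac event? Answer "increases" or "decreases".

The viral load-specific comparison favours Drug H throughout, but the pooled figures favour Drug B. The question is whether to condition on viral load.
Viral load here is a post-treatment variable shaped by the drug; conditioning on it would introduce bias rather than remove it. The overall comparison is the causal one.
Pooled: Drug B 25.5% vs Drug H 30.4%; Drug B is lower overall.

decreases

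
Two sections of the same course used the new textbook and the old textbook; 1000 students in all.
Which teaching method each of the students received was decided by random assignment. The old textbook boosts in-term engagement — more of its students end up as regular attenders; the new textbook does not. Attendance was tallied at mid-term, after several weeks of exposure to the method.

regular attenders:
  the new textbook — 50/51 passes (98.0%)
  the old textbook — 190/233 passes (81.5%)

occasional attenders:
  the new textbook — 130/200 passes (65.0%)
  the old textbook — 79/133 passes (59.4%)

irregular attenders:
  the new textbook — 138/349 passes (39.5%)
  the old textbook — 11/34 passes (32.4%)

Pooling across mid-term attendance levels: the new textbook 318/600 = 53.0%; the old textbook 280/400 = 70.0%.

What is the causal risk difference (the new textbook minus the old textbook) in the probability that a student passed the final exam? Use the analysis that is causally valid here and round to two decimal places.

-0.17

The mid-term attendance-specific comparison favours the new textbook throughout, but the pooled figures favour the old textbook. The question is whether to condition on mid-term attendance.
Mid-term attendance is recorded after the teaching method and is itself shifted by it — it sits on the causal path from teaching method to outcome. Conditioning on a mediator would strip out part of the effect we want; the pooled comparison gives the total causal effect.
The causal difference is the pooled difference: 0.530 − 0.700 = -0.170.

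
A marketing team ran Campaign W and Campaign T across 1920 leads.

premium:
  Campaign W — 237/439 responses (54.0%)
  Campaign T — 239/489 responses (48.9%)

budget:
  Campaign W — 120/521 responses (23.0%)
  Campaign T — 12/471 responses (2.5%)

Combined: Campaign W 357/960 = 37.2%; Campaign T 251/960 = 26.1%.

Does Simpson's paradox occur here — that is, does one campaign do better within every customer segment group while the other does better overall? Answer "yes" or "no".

Within each customer segment level (premium 54.0% vs 48.9%; budget 23.0% vs 2.5%), Campaign W has the higher rate every time. Pooled: 37.2% vs 26.1% — Campaign W has the higher rate overall. They agree.

no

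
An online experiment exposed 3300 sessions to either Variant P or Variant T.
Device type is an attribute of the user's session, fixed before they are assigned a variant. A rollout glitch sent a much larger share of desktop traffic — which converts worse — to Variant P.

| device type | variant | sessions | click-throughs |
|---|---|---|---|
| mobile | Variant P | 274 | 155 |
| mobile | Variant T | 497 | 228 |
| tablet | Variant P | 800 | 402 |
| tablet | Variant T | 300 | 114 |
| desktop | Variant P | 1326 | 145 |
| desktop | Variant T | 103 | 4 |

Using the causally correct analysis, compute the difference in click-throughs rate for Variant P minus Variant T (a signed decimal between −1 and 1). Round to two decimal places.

The stratified and pooled comparisons disagree (Variant P wins within each device type; Variant T wins overall), so the answer turns on the causal role of device type.
Device type is set before the variant has any effect — it is not caused by the variant — and it independently drives the outcome. That makes it a confounder, so the causal comparison is within device type levels.
Adjusting over the population distribution of device type: 0.234·(0.566−0.459) + 0.333·(0.502−0.380) + 0.433·(0.109−0.039) = +0.096.

+0.10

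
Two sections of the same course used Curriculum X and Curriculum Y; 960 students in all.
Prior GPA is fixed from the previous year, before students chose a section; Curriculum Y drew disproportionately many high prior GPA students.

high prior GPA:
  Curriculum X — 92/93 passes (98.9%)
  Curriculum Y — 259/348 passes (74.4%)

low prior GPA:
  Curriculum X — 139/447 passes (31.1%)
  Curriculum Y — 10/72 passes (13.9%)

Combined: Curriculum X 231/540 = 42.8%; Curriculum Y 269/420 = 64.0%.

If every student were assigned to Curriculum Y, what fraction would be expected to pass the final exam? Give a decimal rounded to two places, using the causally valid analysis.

0.42

Curriculum X is higher inside every prior GPA band stratum but Curriculum Y is higher in aggregate. Whether to stratify depends on how prior GPA band relates to the teaching method.
Prior GPA band is set before the teaching method has any effect — it is not caused by the teaching method — and it independently drives the outcome. That makes it a confounder, so the causal comparison is within prior GPA band levels.
Standardising Curriculum Y to the population prior GPA band mix: 0.459·259/348 + 0.541·10/72 = 0.417.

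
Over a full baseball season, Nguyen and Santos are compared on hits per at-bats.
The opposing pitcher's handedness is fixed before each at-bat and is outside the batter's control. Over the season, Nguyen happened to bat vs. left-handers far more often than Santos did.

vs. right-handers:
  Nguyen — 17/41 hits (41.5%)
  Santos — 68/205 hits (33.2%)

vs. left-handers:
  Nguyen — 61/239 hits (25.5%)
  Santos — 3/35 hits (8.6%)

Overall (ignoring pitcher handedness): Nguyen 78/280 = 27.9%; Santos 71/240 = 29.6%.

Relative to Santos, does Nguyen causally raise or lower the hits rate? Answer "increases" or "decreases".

increases

Nguyen is higher inside every pitcher handedness stratum but Santos is higher in aggregate. Whether to stratify depends on how pitcher handedness relates to the player.
The imbalance in pitcher handedness arose from how at-bats were allocated, not from anything the player did; and pitcher handedness independently affects the outcome. The pooled gap is confounded — condition on pitcher handedness.
Within each level — vs. right-handers: 41.5% vs 33.2%; vs. left-handers: 25.5% vs 8.6% — Nguyen is higher every time.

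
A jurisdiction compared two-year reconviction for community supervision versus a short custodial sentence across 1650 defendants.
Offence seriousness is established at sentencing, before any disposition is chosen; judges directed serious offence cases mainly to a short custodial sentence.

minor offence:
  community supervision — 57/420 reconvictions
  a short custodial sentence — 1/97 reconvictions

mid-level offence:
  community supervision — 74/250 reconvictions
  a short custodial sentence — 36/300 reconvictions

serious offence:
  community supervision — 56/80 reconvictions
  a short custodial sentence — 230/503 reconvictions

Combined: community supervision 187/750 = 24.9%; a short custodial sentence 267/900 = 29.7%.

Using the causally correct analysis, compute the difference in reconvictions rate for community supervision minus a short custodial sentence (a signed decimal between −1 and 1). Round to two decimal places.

+0.18

Since offence seriousness is a pre-existing factor (not a product of the disposition) and it affects the outcome on its own, it is a confounder. The stratified rates, not the pooled rate, identify the causal effect.
Adjusting over the population distribution of offence seriousness: 0.313·(0.136−0.010) + 0.333·(0.296−0.120) + 0.353·(0.700−0.457) = +0.184.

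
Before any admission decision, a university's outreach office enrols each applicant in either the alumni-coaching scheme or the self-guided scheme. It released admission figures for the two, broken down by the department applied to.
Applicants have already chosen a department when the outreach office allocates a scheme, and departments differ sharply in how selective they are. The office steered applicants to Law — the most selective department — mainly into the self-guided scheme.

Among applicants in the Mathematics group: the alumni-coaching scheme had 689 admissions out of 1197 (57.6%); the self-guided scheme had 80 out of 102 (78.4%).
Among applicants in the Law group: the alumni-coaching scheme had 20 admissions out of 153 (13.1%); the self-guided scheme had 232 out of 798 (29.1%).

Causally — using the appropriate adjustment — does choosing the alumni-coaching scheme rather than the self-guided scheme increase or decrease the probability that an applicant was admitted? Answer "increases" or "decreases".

The stratified and pooled comparisons disagree (the self-guided scheme wins within each department; the alumni-coaching scheme wins overall), so the answer turns on the causal role of department.
Department differs across outreach schemes for reasons unrelated to any effect of the outreach scheme itself, and it separately predicts the outcome — a classic confounder. We must compare within department levels.
Within each level — Mathematics: 57.6% vs 78.4%; Law: 13.1% vs 29.1% — the self-guided scheme is higher every time.

decreases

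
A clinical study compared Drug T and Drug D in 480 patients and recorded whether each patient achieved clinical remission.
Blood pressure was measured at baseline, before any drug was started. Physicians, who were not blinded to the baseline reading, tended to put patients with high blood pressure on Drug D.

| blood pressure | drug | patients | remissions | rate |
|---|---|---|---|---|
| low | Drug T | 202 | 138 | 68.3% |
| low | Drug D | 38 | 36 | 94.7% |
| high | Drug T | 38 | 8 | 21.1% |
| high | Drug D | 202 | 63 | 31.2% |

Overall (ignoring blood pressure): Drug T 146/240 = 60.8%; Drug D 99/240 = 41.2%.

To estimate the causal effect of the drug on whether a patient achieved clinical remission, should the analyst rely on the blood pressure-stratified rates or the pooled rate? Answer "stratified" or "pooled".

stratified

Here blood pressure is a common cause — it drives both which drug a case falls under and the outcome. The crude comparison mixes populations; the stratum-specific rates are the causally relevant ones.
Within each level — low: 68.3% vs 94.7%; high: 21.1% vs 31.2% — Drug D is higher every time.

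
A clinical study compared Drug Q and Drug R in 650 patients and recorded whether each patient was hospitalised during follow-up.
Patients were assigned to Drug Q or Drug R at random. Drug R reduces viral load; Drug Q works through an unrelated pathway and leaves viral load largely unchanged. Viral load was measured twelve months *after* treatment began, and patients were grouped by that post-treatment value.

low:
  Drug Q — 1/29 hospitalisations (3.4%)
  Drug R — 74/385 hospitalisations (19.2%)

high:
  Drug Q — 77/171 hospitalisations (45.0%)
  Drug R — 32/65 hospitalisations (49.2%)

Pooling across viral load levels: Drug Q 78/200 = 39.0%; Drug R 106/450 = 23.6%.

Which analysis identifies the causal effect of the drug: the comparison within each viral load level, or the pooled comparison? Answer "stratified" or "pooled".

Viral load here is a post-treatment variable shaped by the drug; conditioning on it would introduce bias rather than remove it. The overall comparison is the causal one.
Pooled: Drug Q 39.0% vs Drug R 23.6%; Drug R is lower overall.

pooled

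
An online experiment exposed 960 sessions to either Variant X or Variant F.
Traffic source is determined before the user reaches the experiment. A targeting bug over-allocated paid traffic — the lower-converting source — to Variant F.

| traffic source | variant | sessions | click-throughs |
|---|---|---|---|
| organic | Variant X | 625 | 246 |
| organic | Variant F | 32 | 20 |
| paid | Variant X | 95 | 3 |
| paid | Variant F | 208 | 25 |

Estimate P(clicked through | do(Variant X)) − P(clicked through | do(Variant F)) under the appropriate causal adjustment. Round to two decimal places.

-0.19

Traffic source differs across variants for reasons unrelated to any effect of the variant itself, and it separately predicts the outcome — a classic confounder. We must compare within traffic source levels.
Adjusting over the population distribution of traffic source: 0.684·(0.394−0.625) + 0.316·(0.032−0.120) = -0.186.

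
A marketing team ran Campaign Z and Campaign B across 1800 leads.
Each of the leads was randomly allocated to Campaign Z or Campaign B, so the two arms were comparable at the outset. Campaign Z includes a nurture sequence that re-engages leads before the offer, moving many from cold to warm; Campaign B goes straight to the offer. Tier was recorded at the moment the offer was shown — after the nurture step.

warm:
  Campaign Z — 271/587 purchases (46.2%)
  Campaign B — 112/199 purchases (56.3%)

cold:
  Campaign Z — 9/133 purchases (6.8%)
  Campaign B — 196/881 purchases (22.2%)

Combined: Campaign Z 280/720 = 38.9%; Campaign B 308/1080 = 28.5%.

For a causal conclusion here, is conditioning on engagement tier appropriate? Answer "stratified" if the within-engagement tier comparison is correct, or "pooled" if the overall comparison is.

pooled

Within every engagement tier level Campaign B has the higher rate, yet pooled Campaign Z does — Simpson's reversal.
Engagement tier here is a post-treatment variable shaped by the campaign; conditioning on it would introduce bias rather than remove it. The overall comparison is the causal one.
Pooled: Campaign Z 38.9% vs Campaign B 28.5%; Campaign Z is higher overall.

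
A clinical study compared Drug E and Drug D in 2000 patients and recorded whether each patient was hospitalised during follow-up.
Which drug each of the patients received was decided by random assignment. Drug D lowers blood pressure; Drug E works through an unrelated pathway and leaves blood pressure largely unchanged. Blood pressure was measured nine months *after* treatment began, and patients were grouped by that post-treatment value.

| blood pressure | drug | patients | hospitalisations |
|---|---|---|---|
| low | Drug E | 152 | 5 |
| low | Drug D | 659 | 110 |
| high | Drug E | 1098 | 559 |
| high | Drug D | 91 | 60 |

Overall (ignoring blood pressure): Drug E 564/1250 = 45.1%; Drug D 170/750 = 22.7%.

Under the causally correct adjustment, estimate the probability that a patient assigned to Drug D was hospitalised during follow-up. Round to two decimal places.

Drug E is lower inside every blood pressure stratum but Drug D is lower in aggregate. Whether to stratify depends on how blood pressure relates to the drug.
Blood pressure is recorded after the drug and is itself shifted by it — it sits on the causal path from drug to outcome. Conditioning on a mediator would strip out part of the effect we want; the pooled comparison gives the total causal effect.
So P(outcome | do(Drug D)) is just the pooled rate for Drug D: 170/750 = 0.227.

0.23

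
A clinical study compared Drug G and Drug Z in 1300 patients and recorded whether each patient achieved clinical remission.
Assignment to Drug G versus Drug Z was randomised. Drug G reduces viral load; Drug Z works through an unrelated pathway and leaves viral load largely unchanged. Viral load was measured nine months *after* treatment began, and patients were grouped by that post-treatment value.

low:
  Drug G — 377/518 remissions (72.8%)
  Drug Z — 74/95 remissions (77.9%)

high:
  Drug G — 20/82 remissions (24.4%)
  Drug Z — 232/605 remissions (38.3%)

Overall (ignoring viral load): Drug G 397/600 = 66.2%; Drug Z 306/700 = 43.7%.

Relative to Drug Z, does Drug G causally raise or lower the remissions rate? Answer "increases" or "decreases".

The distribution of viral load is itself part of what the drug does — it is an intermediate outcome. Holding it fixed would remove that part of the effect; the total effect is the pooled difference.
Pooled: Drug G 66.2% vs Drug Z 43.7%; Drug G is higher overall.

increases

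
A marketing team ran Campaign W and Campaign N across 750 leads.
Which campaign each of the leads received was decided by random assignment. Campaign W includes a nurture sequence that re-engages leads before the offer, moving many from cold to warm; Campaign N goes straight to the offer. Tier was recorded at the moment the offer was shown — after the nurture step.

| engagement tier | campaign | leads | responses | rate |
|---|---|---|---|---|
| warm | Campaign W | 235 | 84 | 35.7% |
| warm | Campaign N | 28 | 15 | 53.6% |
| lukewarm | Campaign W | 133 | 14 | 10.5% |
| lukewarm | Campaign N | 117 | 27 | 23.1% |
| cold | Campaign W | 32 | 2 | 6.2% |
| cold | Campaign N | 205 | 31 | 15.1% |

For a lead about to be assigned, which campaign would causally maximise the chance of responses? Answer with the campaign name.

Campaign N is higher inside every engagement tier stratum but Campaign W is higher in aggregate. Whether to stratify depends on how engagement tier relates to the campaign.
The distribution of engagement tier is itself part of what the campaign does — it is an intermediate outcome. Holding it fixed would remove that part of the effect; the total effect is the pooled difference.
Pooled: Campaign W 25.0% vs Campaign N 20.9%; Campaign W is higher overall.

Campaign W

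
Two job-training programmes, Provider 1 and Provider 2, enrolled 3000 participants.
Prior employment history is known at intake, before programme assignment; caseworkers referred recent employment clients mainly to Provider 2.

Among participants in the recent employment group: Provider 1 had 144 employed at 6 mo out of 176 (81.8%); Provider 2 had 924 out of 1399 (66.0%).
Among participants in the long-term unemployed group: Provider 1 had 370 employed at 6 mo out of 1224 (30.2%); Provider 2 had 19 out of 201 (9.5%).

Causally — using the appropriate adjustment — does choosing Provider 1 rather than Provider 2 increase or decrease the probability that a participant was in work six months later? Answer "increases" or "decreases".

increases

Prior employment history is set before the programme has any effect — it is not caused by the programme — and it independently drives the outcome. That makes it a confounder, so the causal comparison is within prior employment history levels.
Within each level — recent employment: 81.8% vs 66.0%; long-term unemployed: 30.2% vs 9.5% — Provider 1 is higher every time.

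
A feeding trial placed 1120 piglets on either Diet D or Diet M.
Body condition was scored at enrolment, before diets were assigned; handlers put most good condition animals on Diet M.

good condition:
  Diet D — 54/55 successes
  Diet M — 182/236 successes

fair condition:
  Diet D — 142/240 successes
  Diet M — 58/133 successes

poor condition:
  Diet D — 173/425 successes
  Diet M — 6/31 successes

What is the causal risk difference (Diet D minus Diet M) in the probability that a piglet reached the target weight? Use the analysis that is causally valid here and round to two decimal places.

Starting body condition is set before the diet has any effect — it is not caused by the diet — and it independently drives the outcome. That makes it a confounder, so the causal comparison is within starting body condition levels.
Adjusting over the population distribution of starting body condition: 0.260·(0.982−0.771) + 0.333·(0.592−0.436) + 0.407·(0.407−0.194) = +0.193.

+0.19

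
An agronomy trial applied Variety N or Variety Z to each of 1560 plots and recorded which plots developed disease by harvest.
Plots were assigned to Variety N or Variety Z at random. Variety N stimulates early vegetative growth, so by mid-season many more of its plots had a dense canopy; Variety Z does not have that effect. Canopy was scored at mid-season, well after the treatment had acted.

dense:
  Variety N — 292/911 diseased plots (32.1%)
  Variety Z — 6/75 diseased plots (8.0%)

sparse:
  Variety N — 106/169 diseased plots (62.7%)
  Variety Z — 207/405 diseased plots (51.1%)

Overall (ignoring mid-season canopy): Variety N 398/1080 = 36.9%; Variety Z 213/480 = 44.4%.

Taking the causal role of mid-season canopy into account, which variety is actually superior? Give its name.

Variety Z is lower inside every mid-season canopy stratum but Variety N is lower in aggregate. Whether to stratify depends on how mid-season canopy relates to the variety.
Mid-season canopy is recorded after the variety and is itself shifted by it — it sits on the causal path from variety to outcome. Conditioning on a mediator would strip out part of the effect we want; the pooled comparison gives the total causal effect.
Pooled: Variety N 36.9% vs Variety Z 44.4%; Variety N is lower overall.

Variety N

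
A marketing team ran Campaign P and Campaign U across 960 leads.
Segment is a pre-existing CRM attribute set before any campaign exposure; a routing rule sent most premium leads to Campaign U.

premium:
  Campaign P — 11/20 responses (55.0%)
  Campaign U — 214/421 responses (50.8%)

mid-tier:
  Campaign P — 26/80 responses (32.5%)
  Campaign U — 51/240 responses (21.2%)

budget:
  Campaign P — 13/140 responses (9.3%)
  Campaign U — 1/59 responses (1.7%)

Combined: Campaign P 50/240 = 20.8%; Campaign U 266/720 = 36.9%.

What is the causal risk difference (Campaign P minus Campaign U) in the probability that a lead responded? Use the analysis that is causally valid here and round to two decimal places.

+0.07

The customer segment-specific comparison favours Campaign P throughout, but the pooled figures favour Campaign U. The question is whether to condition on customer segment.
Here customer segment is a common cause — it drives both which campaign a case falls under and the outcome. The crude comparison mixes populations; the stratum-specific rates are the causally relevant ones.
Adjusting over the population distribution of customer segment: 0.459·(0.550−0.508) + 0.333·(0.325−0.212) + 0.207·(0.093−0.017) = +0.072.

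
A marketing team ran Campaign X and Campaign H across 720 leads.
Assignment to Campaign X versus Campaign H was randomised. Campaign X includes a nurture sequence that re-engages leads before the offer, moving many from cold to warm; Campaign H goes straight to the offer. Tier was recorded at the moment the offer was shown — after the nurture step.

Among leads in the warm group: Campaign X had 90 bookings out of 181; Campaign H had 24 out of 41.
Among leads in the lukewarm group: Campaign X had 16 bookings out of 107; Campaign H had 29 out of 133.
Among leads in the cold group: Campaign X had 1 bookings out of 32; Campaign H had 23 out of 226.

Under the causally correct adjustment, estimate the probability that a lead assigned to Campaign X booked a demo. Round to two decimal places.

Within every engagement tier level Campaign H has the higher rate, yet pooled Campaign X does — Simpson's reversal.
Engagement tier lies on the pathway campaign → engagement tier → outcome, so adjusting for it blocks the indirect effect. For the total causal effect of campaign, use the unadjusted pooled rates.
So P(outcome | do(Campaign X)) is just the pooled rate for Campaign X: 107/320 = 0.334.

0.33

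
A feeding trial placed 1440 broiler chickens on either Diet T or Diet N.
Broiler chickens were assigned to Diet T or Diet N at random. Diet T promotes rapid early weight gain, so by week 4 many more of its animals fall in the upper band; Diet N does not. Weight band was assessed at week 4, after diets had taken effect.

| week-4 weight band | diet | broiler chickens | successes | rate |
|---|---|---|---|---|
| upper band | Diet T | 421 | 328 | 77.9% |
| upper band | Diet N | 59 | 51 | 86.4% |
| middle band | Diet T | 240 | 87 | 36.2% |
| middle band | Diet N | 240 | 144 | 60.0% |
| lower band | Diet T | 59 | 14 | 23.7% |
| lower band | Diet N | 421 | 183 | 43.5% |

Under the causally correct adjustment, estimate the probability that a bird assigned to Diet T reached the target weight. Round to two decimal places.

0.60

Week-4 weight band lies on the pathway diet → week-4 weight band → outcome, so adjusting for it blocks the indirect effect. For the total causal effect of diet, use the unadjusted pooled rates.
So P(outcome | do(Diet T)) is just the pooled rate for Diet T: 429/720 = 0.596.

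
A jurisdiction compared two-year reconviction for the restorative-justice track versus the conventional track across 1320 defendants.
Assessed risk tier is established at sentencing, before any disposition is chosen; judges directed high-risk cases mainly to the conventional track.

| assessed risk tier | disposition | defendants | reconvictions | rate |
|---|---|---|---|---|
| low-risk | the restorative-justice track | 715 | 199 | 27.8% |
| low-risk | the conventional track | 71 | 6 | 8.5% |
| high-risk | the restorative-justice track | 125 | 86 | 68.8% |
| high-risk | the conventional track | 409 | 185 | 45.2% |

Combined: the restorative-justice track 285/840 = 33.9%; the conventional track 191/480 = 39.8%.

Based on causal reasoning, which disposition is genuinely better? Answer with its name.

The imbalance in assessed risk tier arose from how defendants were allocated, not from anything the disposition did; and assessed risk tier independently affects the outcome. The pooled gap is confounded — condition on assessed risk tier.
Within each level — low-risk: 27.8% vs 8.5%; high-risk: 68.8% vs 45.2% — the conventional track is lower every time.

the conventional track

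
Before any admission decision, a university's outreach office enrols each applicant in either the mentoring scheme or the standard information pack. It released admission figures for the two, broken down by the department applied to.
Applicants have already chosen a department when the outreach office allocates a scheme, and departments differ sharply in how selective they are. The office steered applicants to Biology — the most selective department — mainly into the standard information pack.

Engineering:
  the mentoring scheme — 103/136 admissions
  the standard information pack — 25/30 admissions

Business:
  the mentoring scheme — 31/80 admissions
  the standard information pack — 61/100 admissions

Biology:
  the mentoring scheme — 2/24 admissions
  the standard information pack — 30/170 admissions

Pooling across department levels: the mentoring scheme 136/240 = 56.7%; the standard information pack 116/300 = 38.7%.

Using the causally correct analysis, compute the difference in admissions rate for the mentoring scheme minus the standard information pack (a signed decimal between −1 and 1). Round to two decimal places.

The stratified and pooled comparisons disagree (the standard information pack wins within each department; the mentoring scheme wins overall), so the answer turns on the causal role of department.
Here department is a common cause — it drives both which outreach scheme a case falls under and the outcome. The crude comparison mixes populations; the stratum-specific rates are the causally relevant ones.
Adjusting over the population distribution of department: 0.307·(0.757−0.833) + 0.333·(0.388−0.610) + 0.359·(0.083−0.176) = -0.131.

-0.13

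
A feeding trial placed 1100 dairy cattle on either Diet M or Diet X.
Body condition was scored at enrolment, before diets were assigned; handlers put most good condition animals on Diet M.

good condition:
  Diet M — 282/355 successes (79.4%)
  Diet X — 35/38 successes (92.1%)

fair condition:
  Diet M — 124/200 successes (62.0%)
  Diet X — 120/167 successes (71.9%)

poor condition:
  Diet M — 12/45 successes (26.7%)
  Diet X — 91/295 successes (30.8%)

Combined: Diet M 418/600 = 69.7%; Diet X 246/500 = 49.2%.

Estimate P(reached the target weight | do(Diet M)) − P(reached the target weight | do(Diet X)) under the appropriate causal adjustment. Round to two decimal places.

Within every starting body condition level Diet X has the higher rate, yet pooled Diet M does — Simpson's reversal.
Starting body condition differs across diets for reasons unrelated to any effect of the diet itself, and it separately predicts the outcome — a classic confounder. We must compare within starting body condition levels.
Adjusting over the population distribution of starting body condition: 0.357·(0.794−0.921) + 0.334·(0.620−0.719) + 0.309·(0.267−0.308) = -0.091.

-0.09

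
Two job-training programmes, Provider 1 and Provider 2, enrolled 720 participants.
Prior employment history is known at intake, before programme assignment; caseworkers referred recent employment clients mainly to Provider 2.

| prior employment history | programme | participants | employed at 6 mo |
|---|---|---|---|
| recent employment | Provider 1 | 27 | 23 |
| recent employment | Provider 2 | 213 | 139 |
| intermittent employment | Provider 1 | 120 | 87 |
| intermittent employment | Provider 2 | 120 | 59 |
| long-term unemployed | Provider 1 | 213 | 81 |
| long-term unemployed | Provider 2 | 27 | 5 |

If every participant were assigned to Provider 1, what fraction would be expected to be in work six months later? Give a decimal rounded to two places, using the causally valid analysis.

The prior employment history-specific comparison favours Provider 1 throughout, but the pooled figures favour Provider 2. The question is whether to condition on prior employment history.
Nothing the programme does changes prior employment history; the imbalance is an allocation artefact. With prior employment history also predicting the outcome, the pooled figure is confounded, and the within-stratum comparison is the causal one.
Standardising Provider 1 to the population prior employment history mix: 0.333·23/27 + 0.333·87/120 + 0.333·81/213 = 0.652.

0.65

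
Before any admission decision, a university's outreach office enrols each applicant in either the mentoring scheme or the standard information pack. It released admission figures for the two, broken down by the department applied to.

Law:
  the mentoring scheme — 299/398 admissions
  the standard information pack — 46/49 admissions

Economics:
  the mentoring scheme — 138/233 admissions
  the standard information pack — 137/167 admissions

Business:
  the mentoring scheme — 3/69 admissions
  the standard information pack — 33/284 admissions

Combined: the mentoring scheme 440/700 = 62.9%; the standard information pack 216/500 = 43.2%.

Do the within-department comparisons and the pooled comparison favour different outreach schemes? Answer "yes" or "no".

yes

Within each department level (Law 75.1% vs 93.9%; Economics 59.2% vs 82.0%; Business 4.3% vs 11.6%), the standard information pack has the higher rate every time. Pooled: 62.9% vs 43.2% — the mentoring scheme has the higher rate overall. The two comparisons disagree.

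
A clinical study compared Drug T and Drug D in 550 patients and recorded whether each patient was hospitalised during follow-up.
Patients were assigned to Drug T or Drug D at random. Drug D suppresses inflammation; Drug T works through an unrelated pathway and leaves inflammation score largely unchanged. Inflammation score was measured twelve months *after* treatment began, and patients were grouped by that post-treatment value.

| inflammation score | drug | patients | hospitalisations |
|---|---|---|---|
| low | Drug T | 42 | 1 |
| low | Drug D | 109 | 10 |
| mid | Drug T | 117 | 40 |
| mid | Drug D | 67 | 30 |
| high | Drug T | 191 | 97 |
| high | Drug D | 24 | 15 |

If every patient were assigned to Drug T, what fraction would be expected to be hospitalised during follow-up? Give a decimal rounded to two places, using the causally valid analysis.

0.39

Inflammation score is downstream of the drug. One should not condition on a consequence of treatment, so the overall rates are the right comparison.
So P(outcome | do(Drug T)) is just the pooled rate for Drug T: 138/350 = 0.394.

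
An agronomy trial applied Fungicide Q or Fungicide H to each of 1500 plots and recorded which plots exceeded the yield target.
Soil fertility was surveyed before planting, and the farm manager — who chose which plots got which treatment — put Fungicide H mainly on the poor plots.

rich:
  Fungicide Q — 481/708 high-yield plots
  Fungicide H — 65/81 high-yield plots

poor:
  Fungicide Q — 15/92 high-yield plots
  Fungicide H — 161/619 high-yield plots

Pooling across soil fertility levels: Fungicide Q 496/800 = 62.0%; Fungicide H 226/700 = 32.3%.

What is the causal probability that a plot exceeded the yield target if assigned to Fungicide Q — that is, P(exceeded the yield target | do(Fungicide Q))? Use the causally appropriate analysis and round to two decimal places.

Fungicide H is higher inside every soil fertility stratum but Fungicide Q is higher in aggregate. Whether to stratify depends on how soil fertility relates to the fungicide.
Soil fertility satisfies the back-door criterion: it is not a descendant of the fungicide, and it blocks the spurious path from fungicide to outcome. Adjusting for it (i.e., using the within-soil fertility rates) gives the causal effect.
Standardising Fungicide Q to the population soil fertility mix: 0.526·481/708 + 0.474·15/92 = 0.435.

0.43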